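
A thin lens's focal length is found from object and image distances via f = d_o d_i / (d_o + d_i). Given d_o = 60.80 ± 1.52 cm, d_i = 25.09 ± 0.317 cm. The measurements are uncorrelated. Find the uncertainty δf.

0.205 cm

∂f/∂d_o = (d_i/(d_o+d_i))² = 0.0853;  ∂f/∂d_i = (d_o/(d_o+d_i))² = 0.501
δf = √((∂f/∂d_o · δd_o)² + (∂f/∂d_i · δd_i)²) = √(0.0168 + 0.0252) = 0.205 cm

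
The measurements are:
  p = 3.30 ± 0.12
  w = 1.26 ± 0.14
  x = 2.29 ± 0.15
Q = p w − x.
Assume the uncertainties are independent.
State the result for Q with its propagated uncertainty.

1.87 ± 0.509

Let h = p·w = 4.16. δh/h = √((1·δp/p)² + (1·δw/w)²) = √(0.00132 + 0.0123) = 0.117, so δh = 0.486.
Q = h − x: δQ = √(δh² + δx²) = √(0.236 + 0.0225) = 0.509
Q = 1.87.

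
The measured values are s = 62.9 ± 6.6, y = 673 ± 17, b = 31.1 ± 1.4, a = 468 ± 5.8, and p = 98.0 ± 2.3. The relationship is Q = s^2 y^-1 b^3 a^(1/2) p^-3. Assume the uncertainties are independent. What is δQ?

1.06

Products/powers → add relative errors in quadrature, weighted by exponent:
  (2·δs/s)² = (2×0.105)² = 0.0440;  (-1·δy/y)² = (-1×0.0253)² = 0.000638;  (3·δb/b)² = (3×0.0450)² = 0.0182;  (½·δa/a)² = (0.5×0.0124)² = 3.84e-05;  (-3·δp/p)² = (-3×0.0235)² = 0.00496
δQ/Q = √(0.0679) = 0.261
Q = 4.06, so δQ = 0.261 × 4.06 = 1.06.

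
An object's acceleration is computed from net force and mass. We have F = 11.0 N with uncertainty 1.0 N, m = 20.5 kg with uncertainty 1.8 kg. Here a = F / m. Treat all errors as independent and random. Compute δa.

0.0678 m/s^2

For a monomial a ∝ F, m^-1, fractional errors add in quadrature:
  (1·δF/F)² = (1×0.0909)² = 0.00826;  (-1·δm/m)² = (-1×0.0878)² = 0.00771
δa/a = √(0.0160) = 0.126
a = 0.537 m/s^2, so δa = 0.126 × 0.537 = 0.0678 m/s^2.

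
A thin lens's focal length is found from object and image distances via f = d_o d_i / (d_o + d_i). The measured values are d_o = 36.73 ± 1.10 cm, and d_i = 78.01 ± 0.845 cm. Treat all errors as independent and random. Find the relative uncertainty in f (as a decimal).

∂f/∂d_o = (d_i/(d_o+d_i))² = 0.462;  ∂f/∂d_i = (d_o/(d_o+d_i))² = 0.102
δf = √((∂f/∂d_o · δd_o)² + (∂f/∂d_i · δd_i)²) = √(0.259 + 0.00750) = 0.516 cm
f = 24.97 cm, so δf/f = 0.516/24.97 = 0.0207.

0.0207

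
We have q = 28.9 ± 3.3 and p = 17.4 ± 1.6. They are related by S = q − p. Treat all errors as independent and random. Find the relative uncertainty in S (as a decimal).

Each term contributes (cᵢ δxᵢ)² to (δS)²:
  (δq)² = 10.9;  (δp)² = 2.56
δS = √(13.4) = 3.67
S = 11.5, so δS/S = 3.67/11.5 = 0.319.

0.319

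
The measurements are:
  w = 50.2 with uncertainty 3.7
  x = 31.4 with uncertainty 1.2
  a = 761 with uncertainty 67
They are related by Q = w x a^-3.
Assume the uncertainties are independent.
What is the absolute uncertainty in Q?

Since Q is a product/quotient, work with relative uncertainties:
  (1·δw/w)² = (1×0.0737)² = 0.00543;  (1·δx/x)² = (1×0.0382)² = 0.00146;  (-3·δa/a)² = (-3×0.0880)² = 0.0698
δQ/Q = √(0.0767) = 0.277
Q = 3.58e-06, so δQ = 0.277 × 3.58e-06 = 9.9e-07.

9.9e-07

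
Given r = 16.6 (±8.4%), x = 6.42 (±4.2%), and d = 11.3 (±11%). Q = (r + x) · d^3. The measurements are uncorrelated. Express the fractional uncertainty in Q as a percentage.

Let u = r + x = 23.0. δu = √(δr² + δx²) = √(1.94 + 0.0727) = 1.42, so δu/u = 0.0617.
Q is then a monomial in u, d:
δQ/Q = √((δu/u)² + (3·δd/d)²) = √(0.00381 + 0.109) = 0.336

33.6%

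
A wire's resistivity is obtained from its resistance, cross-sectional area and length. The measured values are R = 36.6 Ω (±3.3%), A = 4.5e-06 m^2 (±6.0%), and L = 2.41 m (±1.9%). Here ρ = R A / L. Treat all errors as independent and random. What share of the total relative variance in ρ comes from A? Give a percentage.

(δρ/ρ)² = (1·δR/R)² + (1·δA/A)² + (-1·δL/L)²
  R term: (1×0.0330)² = 0.00109
  A term: (1×0.0600)² = 0.00360
  L term: (-1×0.0190)² = 0.000361
Total = 0.00505. Share from A = 0.00360/0.00505 = 0.713.

71.3%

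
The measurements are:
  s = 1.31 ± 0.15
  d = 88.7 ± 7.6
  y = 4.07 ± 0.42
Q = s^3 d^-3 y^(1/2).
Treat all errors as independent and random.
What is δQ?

2.81e-06

Q is a product of powers, so relative uncertainties combine in quadrature:
  (3·δs/s)² = (3×0.115)² = 0.118;  (-3·δd/d)² = (-3×0.0857)² = 0.0661;  (½·δy/y)² = (0.5×0.103)² = 0.00266
δQ/Q = √(0.187) = 0.432
Q = 6.5e-06, so δQ = 0.432 × 6.5e-06 = 2.81e-06.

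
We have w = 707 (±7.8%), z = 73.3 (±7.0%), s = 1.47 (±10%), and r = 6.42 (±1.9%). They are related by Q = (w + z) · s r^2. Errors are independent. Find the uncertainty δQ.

Let u = w + z = 780. δu = √(δw² + δz²) = √(3040 + 26.3) = 55.4, so δu/u = 0.0710.
Q is then a monomial in u, s, r:
δQ/Q = √((δu/u)² + (1·δs/s)² + (2·δr/r)²) = √(0.00504 + 0.0100 + 0.00144) = 0.128
Q = 47300, so δQ = 0.128 × 47300 = 6070.

6070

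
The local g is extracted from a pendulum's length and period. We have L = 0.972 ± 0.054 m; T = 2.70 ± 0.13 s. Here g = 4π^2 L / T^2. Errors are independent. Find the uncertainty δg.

0.585 m/s^2

g is a product of powers, so relative uncertainties combine in quadrature:
  (1·δL/L)² = (1×0.0556)² = 0.00309;  (-2·δT/T)² = (-2×0.0481)² = 0.00927
δg/g = √(0.0124) = 0.111
g = 5.26 m/s^2, so δg = 0.111 × 5.26 = 0.585 m/s^2.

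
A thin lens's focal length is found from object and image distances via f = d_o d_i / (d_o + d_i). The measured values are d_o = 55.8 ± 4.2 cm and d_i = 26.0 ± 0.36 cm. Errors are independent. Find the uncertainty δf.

∂f/∂d_o = (d_i/(d_o+d_i))² = 0.101;  ∂f/∂d_i = (d_o/(d_o+d_i))² = 0.465
δf = √((∂f/∂d_o · δd_o)² + (∂f/∂d_i · δd_i)²) = √(0.180 + 0.0281) = 0.456 cm

0.456 cm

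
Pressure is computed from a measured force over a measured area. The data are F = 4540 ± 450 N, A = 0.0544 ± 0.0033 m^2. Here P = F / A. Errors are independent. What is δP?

Relative error in a monomial: (δP/P)² = Σ (nᵢ · δxᵢ/xᵢ)².
  (1·δF/F)² = (1×0.0991)² = 0.00982;  (-1·δA/A)² = (-1×0.0607)² = 0.00368
δP/P = √(0.0135) = 0.116
P = 83500 Pa, so δP = 0.116 × 83500 = 9700 Pa.

9700 Pa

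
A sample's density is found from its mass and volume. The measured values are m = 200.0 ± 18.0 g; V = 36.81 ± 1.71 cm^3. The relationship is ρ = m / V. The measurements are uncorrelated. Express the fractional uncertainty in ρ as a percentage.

Relative error in a monomial: (δρ/ρ)² = Σ (nᵢ · δxᵢ/xᵢ)².
  (1·δm/m)² = (1×0.0900)² = 0.00810;  (-1·δV/V)² = (-1×0.0465)² = 0.00216
δρ/ρ = √(0.0103) = 0.101

10.1%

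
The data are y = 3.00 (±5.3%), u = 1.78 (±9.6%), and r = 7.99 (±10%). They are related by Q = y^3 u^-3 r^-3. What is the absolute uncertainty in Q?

0.00418

Since Q is a product/quotient, work with relative uncertainties:
  (3·δy/y)² = (3×0.0530)² = 0.0253;  (-3·δu/u)² = (-3×0.0960)² = 0.0829;  (-3·δr/r)² = (-3×0.100)² = 0.0900
δQ/Q = √(0.198) = 0.445
Q = 0.00939, so δQ = 0.445 × 0.00939 = 0.00418.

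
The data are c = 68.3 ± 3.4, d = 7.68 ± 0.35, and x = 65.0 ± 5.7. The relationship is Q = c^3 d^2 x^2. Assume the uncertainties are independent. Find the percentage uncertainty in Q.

24.8%

Products/powers → add relative errors in quadrature, weighted by exponent:
  (3·δc/c)² = (3×0.0498)² = 0.0223;  (2·δd/d)² = (2×0.0456)² = 0.00831;  (2·δx/x)² = (2×0.0877)² = 0.0308
δQ/Q = √(0.0614) = 0.248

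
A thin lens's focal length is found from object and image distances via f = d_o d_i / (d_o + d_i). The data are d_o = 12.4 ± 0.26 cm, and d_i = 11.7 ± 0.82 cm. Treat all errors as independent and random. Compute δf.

∂f/∂d_o = (d_i/(d_o+d_i))² = 0.236;  ∂f/∂d_i = (d_o/(d_o+d_i))² = 0.265
δf = √((∂f/∂d_o · δd_o)² + (∂f/∂d_i · δd_i)²) = √(0.00376 + 0.0471) = 0.226 cm

0.226 cm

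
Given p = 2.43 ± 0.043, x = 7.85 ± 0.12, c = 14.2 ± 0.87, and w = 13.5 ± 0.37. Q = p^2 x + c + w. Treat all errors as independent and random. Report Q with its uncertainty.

Let h = p^2·x = 46.4. δh/h = √((2·δp/p)² + (1·δx/x)²) = √(0.00125 + 0.000234) = 0.0386, so δh = 1.79.
Q = h + c + w: δQ = √(δh² + δc² + δw²) = √(3.19 + 0.757 + 0.137) = 2.02
Q = 74.1.

74.1 ± 2.02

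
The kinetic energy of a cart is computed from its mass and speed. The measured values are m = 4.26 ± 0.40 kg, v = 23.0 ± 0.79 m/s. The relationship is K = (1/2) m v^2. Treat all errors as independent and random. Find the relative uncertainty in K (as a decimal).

Products/powers → add relative errors in quadrature, weighted by exponent:
  (1·δm/m)² = (1×0.0939)² = 0.00882;  (2·δv/v)² = (2×0.0343)² = 0.00472
δK/K = √(0.0135) = 0.116

0.116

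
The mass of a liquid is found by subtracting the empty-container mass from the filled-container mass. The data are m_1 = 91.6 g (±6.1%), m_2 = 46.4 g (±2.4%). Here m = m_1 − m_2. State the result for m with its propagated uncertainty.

45.2 ± 5.70 g

For a sum/difference, combine absolute errors in quadrature:
  (δm_1)² = 31.2;  (δm_2)² = 1.24
δm = √(32.5) = 5.70 g
m = 45.2 g.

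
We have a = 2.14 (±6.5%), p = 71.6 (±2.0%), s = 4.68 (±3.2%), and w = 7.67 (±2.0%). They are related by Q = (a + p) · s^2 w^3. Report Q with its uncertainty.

(7.29 ± 0.655) × 10^5

Let u = a + p = 73.7. δu = √(δa² + δp²) = √(0.0193 + 2.05) = 1.44, so δu/u = 0.0195.
Q is then a monomial in u, s, w:
δQ/Q = √((δu/u)² + (2·δs/s)² + (3·δw/w)²) = √(0.000381 + 0.00410 + 0.00360) = 0.0899
Q = 7.29e+05, so δQ = 0.0899 × 7.29e+05 = 65500.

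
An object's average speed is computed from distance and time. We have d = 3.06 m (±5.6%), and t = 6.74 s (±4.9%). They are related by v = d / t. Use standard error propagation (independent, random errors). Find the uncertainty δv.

0.0338 m/s

For a monomial v ∝ d, t^-1, fractional errors add in quadrature:
  (1·δd/d)² = (1×0.0560)² = 0.00314;  (-1·δt/t)² = (-1×0.0490)² = 0.00240
δv/v = √(0.00554) = 0.0744
v = 0.454 m/s, so δv = 0.0744 × 0.454 = 0.0338 m/s.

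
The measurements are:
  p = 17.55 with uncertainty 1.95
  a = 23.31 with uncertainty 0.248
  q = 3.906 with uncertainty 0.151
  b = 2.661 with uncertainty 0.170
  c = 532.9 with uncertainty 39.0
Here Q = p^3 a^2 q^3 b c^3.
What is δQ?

2.97e+16

Q is a product of powers, so relative uncertainties combine in quadrature:
  (3·δp/p)² = (3×0.111)² = 0.111;  (2·δa/a)² = (2×0.0106)² = 0.000453;  (3·δq/q)² = (3×0.0387)² = 0.0135;  (1·δb/b)² = (1×0.0639)² = 0.00408;  (3·δc/c)² = (3×0.0732)² = 0.0482
δQ/Q = √(0.177) = 0.421
Q = 7.048e+16, so δQ = 0.421 × 7.048e+16 = 2.97e+16.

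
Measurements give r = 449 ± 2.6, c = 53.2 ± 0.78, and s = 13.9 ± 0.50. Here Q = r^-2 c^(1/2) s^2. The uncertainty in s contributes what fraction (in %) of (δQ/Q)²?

96.5%

(δQ/Q)² = (-2·δr/r)² + (½·δc/c)² + (2·δs/s)²
  r term: (-2×0.00579)² = 0.000134
  c term: (0.5×0.0147)² = 5.37e-05
  s term: (2×0.0360)² = 0.00518
Total = 0.00536. Share from s = 0.00518/0.00536 = 0.965.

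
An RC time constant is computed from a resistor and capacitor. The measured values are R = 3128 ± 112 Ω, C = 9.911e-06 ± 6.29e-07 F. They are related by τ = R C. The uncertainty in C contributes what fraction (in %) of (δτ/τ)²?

(δτ/τ)² = (1·δR/R)² + (1·δC/C)²
  R term: (1×0.0358)² = 0.00128
  C term: (1×0.0635)² = 0.00403
Total = 0.00531. Share from C = 0.00403/0.00531 = 0.759.

75.9%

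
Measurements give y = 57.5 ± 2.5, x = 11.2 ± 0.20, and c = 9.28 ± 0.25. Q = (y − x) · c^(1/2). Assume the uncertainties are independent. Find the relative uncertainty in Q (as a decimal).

0.0558

Let u = y − x = 46.3. δu = √(δy² + δx²) = √(6.25 + 0.0400) = 2.51, so δu/u = 0.0542.
Q is then a monomial in u, c:
δQ/Q = √((δu/u)² + (½·δc/c)²) = √(0.00293 + 0.000181) = 0.0558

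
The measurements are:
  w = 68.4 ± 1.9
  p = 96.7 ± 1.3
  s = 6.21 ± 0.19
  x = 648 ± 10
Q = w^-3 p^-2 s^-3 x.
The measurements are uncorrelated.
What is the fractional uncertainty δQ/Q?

0.128

Relative error in a monomial: (δQ/Q)² = Σ (nᵢ · δxᵢ/xᵢ)².
  (-3·δw/w)² = (-3×0.0278)² = 0.00694;  (-2·δp/p)² = (-2×0.0134)² = 0.000723;  (-3·δs/s)² = (-3×0.0306)² = 0.00842;  (1·δx/x)² = (1×0.0154)² = 0.000238
δQ/Q = √(0.0163) = 0.128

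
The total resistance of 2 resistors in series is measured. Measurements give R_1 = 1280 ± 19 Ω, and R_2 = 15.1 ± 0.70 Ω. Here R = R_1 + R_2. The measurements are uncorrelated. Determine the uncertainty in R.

R is a linear combination, so absolute uncertainties add in quadrature:
  (δR_1)² = 361;  (δR_2)² = 0.490
δR = √(361) = 19.0 Ω

19.0 Ω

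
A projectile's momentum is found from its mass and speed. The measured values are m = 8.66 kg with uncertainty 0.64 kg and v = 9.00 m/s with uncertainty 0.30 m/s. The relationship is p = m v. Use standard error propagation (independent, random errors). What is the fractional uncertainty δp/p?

0.0811

Products/powers → add relative errors in quadrature, weighted by exponent:
  (1·δm/m)² = (1×0.0739)² = 0.00546;  (1·δv/v)² = (1×0.0333)² = 0.00111
δp/p = √(0.00657) = 0.0811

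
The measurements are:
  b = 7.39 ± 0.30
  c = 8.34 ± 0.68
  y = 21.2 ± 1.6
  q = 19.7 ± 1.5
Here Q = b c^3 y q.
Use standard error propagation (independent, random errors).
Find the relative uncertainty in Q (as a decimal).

0.270

Q is a product of powers, so relative uncertainties combine in quadrature:
  (1·δb/b)² = (1×0.0406)² = 0.00165;  (3·δc/c)² = (3×0.0815)² = 0.0598;  (1·δy/y)² = (1×0.0755)² = 0.00570;  (1·δq/q)² = (1×0.0761)² = 0.00580
δQ/Q = √(0.0730) = 0.270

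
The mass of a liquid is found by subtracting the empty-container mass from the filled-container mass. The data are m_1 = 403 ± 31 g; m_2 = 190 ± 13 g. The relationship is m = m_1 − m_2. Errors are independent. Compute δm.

33.6 g

Sums and differences: (δm)² = Σ (cᵢ δxᵢ)².
  (δm_1)² = 961;  (δm_2)² = 169
δm = √(1130) = 33.6 g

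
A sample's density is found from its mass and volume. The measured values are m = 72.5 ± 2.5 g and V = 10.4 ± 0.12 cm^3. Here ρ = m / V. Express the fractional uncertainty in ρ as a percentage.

Each factor contributes (exponent × relative error)² to (δρ/ρ)²:
  (1·δm/m)² = (1×0.0345)² = 0.00119;  (-1·δV/V)² = (-1×0.0115)² = 0.000133
δρ/ρ = √(0.00132) = 0.0364

3.64%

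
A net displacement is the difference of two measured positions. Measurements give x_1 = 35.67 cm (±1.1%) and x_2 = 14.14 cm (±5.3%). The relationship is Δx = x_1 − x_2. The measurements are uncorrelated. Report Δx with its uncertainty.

21.53 ± 0.846 cm

Δx is a linear combination, so absolute uncertainties add in quadrature:
  (δx_1)² = 0.154;  (δx_2)² = 0.562
δΔx = √(0.716) = 0.846 cm
Δx = 21.53 cm.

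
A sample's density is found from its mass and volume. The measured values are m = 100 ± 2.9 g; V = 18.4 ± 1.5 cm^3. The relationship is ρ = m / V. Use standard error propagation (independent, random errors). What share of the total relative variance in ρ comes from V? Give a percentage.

88.8%

(δρ/ρ)² = (1·δm/m)² + (-1·δV/V)²
  m term: (1×0.0290)² = 0.000841
  V term: (-1×0.0815)² = 0.00665
Total = 0.00749. Share from V = 0.00665/0.00749 = 0.888.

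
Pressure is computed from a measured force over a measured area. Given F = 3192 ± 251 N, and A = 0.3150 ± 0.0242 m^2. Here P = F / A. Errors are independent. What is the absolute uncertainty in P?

Relative error in a monomial: (δP/P)² = Σ (nᵢ · δxᵢ/xᵢ)².
  (1·δF/F)² = (1×0.0786)² = 0.00618;  (-1·δA/A)² = (-1×0.0768)² = 0.00590
δP/P = √(0.0121) = 0.110
P = 10130 Pa, so δP = 0.110 × 10130 = 1110 Pa.

1110 Pa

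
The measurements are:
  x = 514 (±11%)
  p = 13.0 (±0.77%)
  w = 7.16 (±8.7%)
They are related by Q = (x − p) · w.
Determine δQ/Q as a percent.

14.2%

Let u = x − p = 501. δu = √(δx² + δp²) = √(3200 + 0.0100) = 56.5, so δu/u = 0.113.
Q is then a monomial in u, w:
δQ/Q = √((δu/u)² + (1·δw/w)²) = √(0.0127 + 0.00757) = 0.142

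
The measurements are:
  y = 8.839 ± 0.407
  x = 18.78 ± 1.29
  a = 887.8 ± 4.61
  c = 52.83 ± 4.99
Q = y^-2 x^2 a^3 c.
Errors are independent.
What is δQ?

For a monomial Q ∝ y^-2, x^2, a^3, c, fractional errors add in quadrature:
  (-2·δy/y)² = (-2×0.0460)² = 0.00848;  (2·δx/x)² = (2×0.0687)² = 0.0189;  (3·δa/a)² = (3×0.00519)² = 0.000243;  (1·δc/c)² = (1×0.0945)² = 0.00892
δQ/Q = √(0.0365) = 0.191
Q = 1.669e+11, so δQ = 0.191 × 1.669e+11 = 3.19e+10.

3.19e+10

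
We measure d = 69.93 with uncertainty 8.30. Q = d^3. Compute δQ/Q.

Q ∝ d^3, so δQ/Q = |3| · δd/d = 3 × 0.119 = 0.356.

0.356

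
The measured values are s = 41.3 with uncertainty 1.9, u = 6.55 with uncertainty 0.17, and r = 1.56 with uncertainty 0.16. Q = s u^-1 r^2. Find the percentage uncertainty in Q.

21.2%

Products/powers → add relative errors in quadrature, weighted by exponent:
  (1·δs/s)² = (1×0.0460)² = 0.00212;  (-1·δu/u)² = (-1×0.0260)² = 0.000674;  (2·δr/r)² = (2×0.103)² = 0.0421
δQ/Q = √(0.0449) = 0.212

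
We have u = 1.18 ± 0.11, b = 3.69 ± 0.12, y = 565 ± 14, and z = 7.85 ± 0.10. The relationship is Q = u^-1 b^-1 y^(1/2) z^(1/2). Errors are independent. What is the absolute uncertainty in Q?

Relative error in a monomial: (δQ/Q)² = Σ (nᵢ · δxᵢ/xᵢ)².
  (-1·δu/u)² = (-1×0.0932)² = 0.00869;  (-1·δb/b)² = (-1×0.0325)² = 0.00106;  (½·δy/y)² = (0.5×0.0248)² = 0.000153;  (½·δz/z)² = (0.5×0.0127)² = 4.06e-05
δQ/Q = √(0.00994) = 0.0997
Q = 15.3, so δQ = 0.0997 × 15.3 = 1.53.

1.53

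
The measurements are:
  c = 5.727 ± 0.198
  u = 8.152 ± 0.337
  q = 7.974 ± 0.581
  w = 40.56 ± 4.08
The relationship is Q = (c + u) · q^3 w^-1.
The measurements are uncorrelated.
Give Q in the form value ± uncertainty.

Let h = c + u = 13.88. δh = √(δc² + δu²) = √(0.0392 + 0.114) = 0.391, so δh/h = 0.0282.
Q is then a monomial in h, q, w:
δQ/Q = √((δh/h)² + (3·δq/q)² + (-1·δw/w)²) = √(0.000793 + 0.0478 + 0.0101) = 0.242
Q = 173.5, so δQ = 0.242 × 173.5 = 42.0.

173.5 ± 42.0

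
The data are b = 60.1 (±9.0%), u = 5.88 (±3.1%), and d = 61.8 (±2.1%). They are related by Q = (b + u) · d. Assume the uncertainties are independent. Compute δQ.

345

Let w = b + u = 66.0. δw = √(δb² + δu²) = √(29.3 + 0.0332) = 5.41, so δw/w = 0.0820.
Q is then a monomial in w, d:
δQ/Q = √((δw/w)² + (1·δd/d)²) = √(0.00673 + 0.000441) = 0.0847
Q = 4080, so δQ = 0.0847 × 4080 = 345.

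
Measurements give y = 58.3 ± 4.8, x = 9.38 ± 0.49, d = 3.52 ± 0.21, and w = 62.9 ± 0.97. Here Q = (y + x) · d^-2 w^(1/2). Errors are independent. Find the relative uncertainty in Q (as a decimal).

0.139

Let u = y + x = 67.7. δu = √(δy² + δx²) = √(23.0 + 0.240) = 4.82, so δu/u = 0.0713.
Q is then a monomial in u, d, w:
δQ/Q = √((δu/u)² + (-2·δd/d)² + (½·δw/w)²) = √(0.00508 + 0.0142 + 5.95e-05) = 0.139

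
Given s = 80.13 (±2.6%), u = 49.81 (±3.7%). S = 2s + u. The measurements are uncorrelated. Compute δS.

For a sum/difference, combine absolute errors in quadrature:
  (2·δs)² = 17.4;  (δu)² = 3.40
δS = √(20.8) = 4.56

4.56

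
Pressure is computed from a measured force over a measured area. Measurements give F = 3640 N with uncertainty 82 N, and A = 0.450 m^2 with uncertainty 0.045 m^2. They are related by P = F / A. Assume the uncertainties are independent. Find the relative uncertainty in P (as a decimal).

Since P is a product/quotient, work with relative uncertainties:
  (1·δF/F)² = (1×0.0225)² = 0.000507;  (-1·δA/A)² = (-1×0.100)² = 0.0100
δP/P = √(0.0105) = 0.103

0.103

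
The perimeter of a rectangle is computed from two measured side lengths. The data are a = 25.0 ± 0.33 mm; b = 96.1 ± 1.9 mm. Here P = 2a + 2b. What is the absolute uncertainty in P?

Sums and differences: (δP)² = Σ (cᵢ δxᵢ)².
  (2·δa)² = 0.436;  (2·δb)² = 14.4
δP = √(14.9) = 3.86 mm

3.86 mm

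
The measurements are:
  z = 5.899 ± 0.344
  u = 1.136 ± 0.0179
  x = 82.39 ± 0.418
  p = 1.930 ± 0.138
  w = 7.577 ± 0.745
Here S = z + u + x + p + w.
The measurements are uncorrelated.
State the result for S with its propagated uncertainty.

98.93 ± 0.931

Each term contributes (cᵢ δxᵢ)² to (δS)²:
  (δz)² = 0.118;  (δu)² = 0.000320;  (δx)² = 0.175;  (δp)² = 0.0190;  (δw)² = 0.555
δS = √(0.867) = 0.931
S = 98.93.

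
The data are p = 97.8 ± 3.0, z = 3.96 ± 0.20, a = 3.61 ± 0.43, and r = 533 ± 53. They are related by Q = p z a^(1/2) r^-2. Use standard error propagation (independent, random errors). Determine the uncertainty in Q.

0.000559

Relative error in a monomial: (δQ/Q)² = Σ (nᵢ · δxᵢ/xᵢ)².
  (1·δp/p)² = (1×0.0307)² = 0.000941;  (1·δz/z)² = (1×0.0505)² = 0.00255;  (½·δa/a)² = (0.5×0.119)² = 0.00355;  (-2·δr/r)² = (-2×0.0994)² = 0.0396
δQ/Q = √(0.0466) = 0.216
Q = 0.00259, so δQ = 0.216 × 0.00259 = 0.000559.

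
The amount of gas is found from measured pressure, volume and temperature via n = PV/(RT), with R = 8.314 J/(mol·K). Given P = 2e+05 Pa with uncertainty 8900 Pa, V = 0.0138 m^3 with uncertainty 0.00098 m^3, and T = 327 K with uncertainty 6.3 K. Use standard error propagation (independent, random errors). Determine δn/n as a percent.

8.60%

Products/powers → add relative errors in quadrature, weighted by exponent:
  (1·δP/P)² = (1×0.0445)² = 0.00198;  (1·δV/V)² = (1×0.0710)² = 0.00504;  (-1·δT/T)² = (-1×0.0193)² = 0.000371
δn/n = √(0.00739) = 0.0860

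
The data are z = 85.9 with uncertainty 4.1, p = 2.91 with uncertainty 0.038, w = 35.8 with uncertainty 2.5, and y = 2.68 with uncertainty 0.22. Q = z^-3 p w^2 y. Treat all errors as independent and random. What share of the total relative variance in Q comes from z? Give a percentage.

(δQ/Q)² = (-3·δz/z)² + (1·δp/p)² + (2·δw/w)² + (1·δy/y)²
  z term: (-3×0.0477)² = 0.0205
  p term: (1×0.0131)² = 0.000171
  w term: (2×0.0698)² = 0.0195
  y term: (1×0.0821)² = 0.00674
Total = 0.0469. Share from z = 0.0205/0.0469 = 0.437.

43.7%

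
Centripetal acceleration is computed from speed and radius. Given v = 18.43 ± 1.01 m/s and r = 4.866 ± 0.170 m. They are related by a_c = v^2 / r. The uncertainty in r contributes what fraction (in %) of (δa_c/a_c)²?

(δa_c/a_c)² = (2·δv/v)² + (-1·δr/r)²
  v term: (2×0.0548)² = 0.0120
  r term: (-1×0.0349)² = 0.00122
Total = 0.0132. Share from r = 0.00122/0.0132 = 0.0922.

9.22%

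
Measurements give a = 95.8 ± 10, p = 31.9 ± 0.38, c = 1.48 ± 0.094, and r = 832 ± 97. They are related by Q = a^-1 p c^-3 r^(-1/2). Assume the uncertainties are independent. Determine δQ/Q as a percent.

Relative error in a monomial: (δQ/Q)² = Σ (nᵢ · δxᵢ/xᵢ)².
  (-1·δa/a)² = (-1×0.104)² = 0.0109;  (1·δp/p)² = (1×0.0119)² = 0.000142;  (-3·δc/c)² = (-3×0.0635)² = 0.0363;  (−½·δr/r)² = (-0.5×0.117)² = 0.00340
δQ/Q = √(0.0507) = 0.225

22.5%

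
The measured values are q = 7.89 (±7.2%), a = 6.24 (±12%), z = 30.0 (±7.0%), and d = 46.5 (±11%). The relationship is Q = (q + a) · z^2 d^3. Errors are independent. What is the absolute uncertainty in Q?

Let u = q + a = 14.1. δu = √(δq² + δa²) = √(0.323 + 0.561) = 0.940, so δu/u = 0.0665.
Q is then a monomial in u, z, d:
δQ/Q = √((δu/u)² + (2·δz/z)² + (3·δd/d)²) = √(0.00442 + 0.0196 + 0.109) = 0.365
Q = 1.28e+09, so δQ = 0.365 × 1.28e+09 = 4.66e+08.

4.66e+08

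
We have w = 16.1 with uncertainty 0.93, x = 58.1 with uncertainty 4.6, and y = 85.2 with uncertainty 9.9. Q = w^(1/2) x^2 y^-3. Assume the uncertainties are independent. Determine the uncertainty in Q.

0.00841

Q is a product of powers, so relative uncertainties combine in quadrature:
  (½·δw/w)² = (0.5×0.0578)² = 0.000834;  (2·δx/x)² = (2×0.0792)² = 0.0251;  (-3·δy/y)² = (-3×0.116)² = 0.122
δQ/Q = √(0.147) = 0.384
Q = 0.0219, so δQ = 0.384 × 0.0219 = 0.00841.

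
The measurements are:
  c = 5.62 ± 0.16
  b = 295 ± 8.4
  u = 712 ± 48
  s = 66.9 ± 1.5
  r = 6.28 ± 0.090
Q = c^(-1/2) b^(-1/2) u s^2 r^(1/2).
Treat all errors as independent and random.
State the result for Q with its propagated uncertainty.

(1.96 ± 0.164) × 10^5

Q is a product of powers, so relative uncertainties combine in quadrature:
  (−½·δc/c)² = (-0.5×0.0285)² = 0.000203;  (−½·δb/b)² = (-0.5×0.0285)² = 0.000203;  (1·δu/u)² = (1×0.0674)² = 0.00454;  (2·δs/s)² = (2×0.0224)² = 0.00201;  (½·δr/r)² = (0.5×0.0143)² = 5.13e-05
δQ/Q = √(0.00701) = 0.0837
Q = 1.96e+05, so δQ = 0.0837 × 1.96e+05 = 16400.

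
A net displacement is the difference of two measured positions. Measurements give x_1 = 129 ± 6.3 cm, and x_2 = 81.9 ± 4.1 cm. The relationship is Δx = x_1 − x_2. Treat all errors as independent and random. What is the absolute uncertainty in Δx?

7.52 cm

Absolute uncertainties add in quadrature for a linear combination:
  (δx_1)² = 39.7;  (δx_2)² = 16.8
δΔx = √(56.5) = 7.52 cm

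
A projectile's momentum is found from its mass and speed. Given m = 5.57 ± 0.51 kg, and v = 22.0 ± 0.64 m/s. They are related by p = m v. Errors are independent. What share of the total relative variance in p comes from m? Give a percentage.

(δp/p)² = (1·δm/m)² + (1·δv/v)²
  m term: (1×0.0916)² = 0.00838
  v term: (1×0.0291)² = 0.000846
Total = 0.00923. Share from m = 0.00838/0.00923 = 0.908.

90.8%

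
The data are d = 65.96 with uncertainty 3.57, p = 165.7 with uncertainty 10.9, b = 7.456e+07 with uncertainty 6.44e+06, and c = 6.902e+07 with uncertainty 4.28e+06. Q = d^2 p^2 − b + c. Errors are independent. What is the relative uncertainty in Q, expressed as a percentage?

Let w = d^2·p^2 = 1.195e+08. δw/w = √((2·δd/d)² + (2·δp/p)²) = √(0.0117 + 0.0173) = 0.170, so δw = 2.04e+07.
Q = w − b + c: δQ = √(δw² + δb² + δc²) = √(4.14e+14 + 4.15e+13 + 1.83e+13) = 2.18e+07
Q = 1.139e+08, so δQ/Q = 2.18e+07/1.139e+08 = 0.191.

19.1%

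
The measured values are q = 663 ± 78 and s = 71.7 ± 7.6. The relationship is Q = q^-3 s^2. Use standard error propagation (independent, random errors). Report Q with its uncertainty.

For a monomial Q ∝ q^-3, s^2, fractional errors add in quadrature:
  (-3·δq/q)² = (-3×0.118)² = 0.125;  (2·δs/s)² = (2×0.106)² = 0.0449
δQ/Q = √(0.170) = 0.412
Q = 1.76e-05, so δQ = 0.412 × 1.76e-05 = 7.26e-06.

(1.76 ± 0.726) × 10^-5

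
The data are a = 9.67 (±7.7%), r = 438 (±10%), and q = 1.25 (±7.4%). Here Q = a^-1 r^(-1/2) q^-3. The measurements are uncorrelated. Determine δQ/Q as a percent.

Q is a product of powers, so relative uncertainties combine in quadrature:
  (-1·δa/a)² = (-1×0.0770)² = 0.00593;  (−½·δr/r)² = (-0.5×0.100)² = 0.00250;  (-3·δq/q)² = (-3×0.0740)² = 0.0493
δQ/Q = √(0.0577) = 0.240

24.0%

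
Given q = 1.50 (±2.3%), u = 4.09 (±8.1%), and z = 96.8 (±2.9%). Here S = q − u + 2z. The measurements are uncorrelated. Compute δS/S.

For a sum/difference, combine absolute errors in quadrature:
  (δq)² = 0.00119;  (δu)² = 0.110;  (2·δz)² = 31.5
δS = √(31.6) = 5.62
S = 191, so δS/S = 5.62/191 = 0.0294.

0.0294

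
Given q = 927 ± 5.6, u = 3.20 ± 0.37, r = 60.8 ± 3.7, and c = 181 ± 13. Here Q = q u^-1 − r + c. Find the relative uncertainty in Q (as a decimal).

Let p = q·u^-1 = 290. δp/p = √((1·δq/q)² + (-1·δu/u)²) = √(3.65e-05 + 0.0134) = 0.116, so δp = 33.5.
Q = p − r + c: δQ = √(δp² + δr² + δc²) = √(1120 + 13.7 + 169) = 36.2
Q = 410, so δQ/Q = 36.2/410 = 0.0882.

0.0882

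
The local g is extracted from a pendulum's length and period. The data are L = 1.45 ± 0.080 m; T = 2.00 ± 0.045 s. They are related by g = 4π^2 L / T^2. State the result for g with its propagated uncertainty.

14.3 ± 1.02 m/s^2

Products/powers → add relative errors in quadrature, weighted by exponent:
  (1·δL/L)² = (1×0.0552)² = 0.00304;  (-2·δT/T)² = (-2×0.0225)² = 0.00202
δg/g = √(0.00507) = 0.0712
g = 14.3 m/s^2, so δg = 0.0712 × 14.3 = 1.02 m/s^2.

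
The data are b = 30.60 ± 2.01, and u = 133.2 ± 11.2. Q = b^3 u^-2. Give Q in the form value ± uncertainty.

Relative error in a monomial: (δQ/Q)² = Σ (nᵢ · δxᵢ/xᵢ)².
  (3·δb/b)² = (3×0.0657)² = 0.0388;  (-2·δu/u)² = (-2×0.0841)² = 0.0283
δQ/Q = √(0.0671) = 0.259
Q = 1.615, so δQ = 0.259 × 1.615 = 0.418.

1.615 ± 0.418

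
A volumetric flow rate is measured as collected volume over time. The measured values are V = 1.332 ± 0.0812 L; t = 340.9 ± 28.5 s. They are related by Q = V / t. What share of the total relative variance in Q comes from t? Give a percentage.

65.3%

(δQ/Q)² = (1·δV/V)² + (-1·δt/t)²
  V term: (1×0.0610)² = 0.00372
  t term: (-1×0.0836)² = 0.00699
Total = 0.0107. Share from t = 0.00699/0.0107 = 0.653.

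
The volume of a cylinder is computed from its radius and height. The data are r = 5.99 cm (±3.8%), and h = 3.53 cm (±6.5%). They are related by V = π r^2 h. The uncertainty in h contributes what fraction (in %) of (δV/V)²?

(δV/V)² = (2·δr/r)² + (1·δh/h)²
  r term: (2×0.0380)² = 0.00578
  h term: (1×0.0650)² = 0.00423
Total = 0.0100. Share from h = 0.00423/0.0100 = 0.422.

42.2%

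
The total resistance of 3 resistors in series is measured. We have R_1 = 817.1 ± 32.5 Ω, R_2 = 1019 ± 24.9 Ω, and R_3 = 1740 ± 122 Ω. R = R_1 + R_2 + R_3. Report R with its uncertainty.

3576 ± 129 Ω

Sums and differences: (δR)² = Σ (cᵢ δxᵢ)².
  (δR_1)² = 1060;  (δR_2)² = 620;  (δR_3)² = 14900
δR = √(16600) = 129 Ω
R = 3576 Ω.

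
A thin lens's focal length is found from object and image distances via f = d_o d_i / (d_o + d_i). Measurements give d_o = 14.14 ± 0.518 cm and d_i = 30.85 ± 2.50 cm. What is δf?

0.347 cm

∂f/∂d_o = (d_i/(d_o+d_i))² = 0.470;  ∂f/∂d_i = (d_o/(d_o+d_i))² = 0.0988
δf = √((∂f/∂d_o · δd_o)² + (∂f/∂d_i · δd_i)²) = √(0.0593 + 0.0610) = 0.347 cm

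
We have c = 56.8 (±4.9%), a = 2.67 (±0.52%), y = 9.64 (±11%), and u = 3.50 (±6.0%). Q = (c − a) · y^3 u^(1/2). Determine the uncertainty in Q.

30400

Let w = c − a = 54.1. δw = √(δc² + δa²) = √(7.75 + 0.000193) = 2.78, so δw/w = 0.0514.
Q is then a monomial in w, y, u:
δQ/Q = √((δw/w)² + (3·δy/y)² + (½·δu/u)²) = √(0.00264 + 0.109 + 0.000900) = 0.335
Q = 90700, so δQ = 0.335 × 90700 = 30400.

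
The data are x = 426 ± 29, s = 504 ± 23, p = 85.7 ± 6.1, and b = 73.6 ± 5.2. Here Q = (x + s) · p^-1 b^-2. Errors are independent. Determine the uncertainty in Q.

0.000327

Let u = x + s = 930. δu = √(δx² + δs²) = √(841 + 529) = 37.0, so δu/u = 0.0398.
Q is then a monomial in u, p, b:
δQ/Q = √((δu/u)² + (-1·δp/p)² + (-2·δb/b)²) = √(0.00158 + 0.00507 + 0.0200) = 0.163
Q = 0.00200, so δQ = 0.163 × 0.00200 = 0.000327.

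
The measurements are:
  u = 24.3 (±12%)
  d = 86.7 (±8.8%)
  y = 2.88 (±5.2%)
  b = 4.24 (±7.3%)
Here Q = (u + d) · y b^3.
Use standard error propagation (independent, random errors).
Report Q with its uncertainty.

24400 ± 5770

Let w = u + d = 111. δw = √(δu² + δd²) = √(8.50 + 58.2) = 8.17, so δw/w = 0.0736.
Q is then a monomial in w, y, b:
δQ/Q = √((δw/w)² + (1·δy/y)² + (3·δb/b)²) = √(0.00541 + 0.00270 + 0.0480) = 0.237
Q = 24400, so δQ = 0.237 × 24400 = 5770.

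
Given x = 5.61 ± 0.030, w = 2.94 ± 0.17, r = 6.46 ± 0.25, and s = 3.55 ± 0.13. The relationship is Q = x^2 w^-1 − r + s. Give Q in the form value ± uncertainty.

7.79 ± 0.690

Let p = x^2·w^-1 = 10.7. δp/p = √((2·δx/x)² + (-1·δw/w)²) = √(0.000114 + 0.00334) = 0.0588, so δp = 0.629.
Q = p − r + s: δQ = √(δp² + δr² + δs²) = √(0.396 + 0.0625 + 0.0169) = 0.690
Q = 7.79.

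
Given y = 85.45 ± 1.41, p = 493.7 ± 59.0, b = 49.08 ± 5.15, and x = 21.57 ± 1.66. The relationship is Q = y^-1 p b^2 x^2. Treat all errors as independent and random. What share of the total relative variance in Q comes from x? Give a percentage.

28.8%

(δQ/Q)² = (-1·δy/y)² + (1·δp/p)² + (2·δb/b)² + (2·δx/x)²
  y term: (-1×0.0165)² = 0.000272
  p term: (1×0.120)² = 0.0143
  b term: (2×0.105)² = 0.0440
  x term: (2×0.0770)² = 0.0237
Total = 0.0823. Share from x = 0.0237/0.0823 = 0.288.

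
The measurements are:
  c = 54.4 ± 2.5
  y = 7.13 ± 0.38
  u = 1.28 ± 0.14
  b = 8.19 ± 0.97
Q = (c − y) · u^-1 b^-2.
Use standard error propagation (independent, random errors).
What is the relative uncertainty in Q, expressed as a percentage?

26.6%

Let w = c − y = 47.3. δw = √(δc² + δy²) = √(6.25 + 0.144) = 2.53, so δw/w = 0.0535.
Q is then a monomial in w, u, b:
δQ/Q = √((δw/w)² + (-1·δu/u)² + (-2·δb/b)²) = √(0.00286 + 0.0120 + 0.0561) = 0.266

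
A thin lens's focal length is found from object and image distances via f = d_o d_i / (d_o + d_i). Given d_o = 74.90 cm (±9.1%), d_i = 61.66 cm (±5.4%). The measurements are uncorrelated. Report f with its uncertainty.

33.82 ± 1.71 cm

∂f/∂d_o = (d_i/(d_o+d_i))² = 0.204;  ∂f/∂d_i = (d_o/(d_o+d_i))² = 0.301
δf = √((∂f/∂d_o · δd_o)² + (∂f/∂d_i · δd_i)²) = √(1.93 + 1.00) = 1.71 cm
f = 33.82 cm.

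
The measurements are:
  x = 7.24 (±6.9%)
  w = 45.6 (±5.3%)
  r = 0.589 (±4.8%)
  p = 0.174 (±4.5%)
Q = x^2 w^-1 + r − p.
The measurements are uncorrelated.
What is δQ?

0.172

Let h = x^2·w^-1 = 1.15. δh/h = √((2·δx/x)² + (-1·δw/w)²) = √(0.0190 + 0.00281) = 0.148, so δh = 0.170.
Q = h + r − p: δQ = √(δh² + δr² + δp²) = √(0.0289 + 0.000799 + 6.13e-05) = 0.172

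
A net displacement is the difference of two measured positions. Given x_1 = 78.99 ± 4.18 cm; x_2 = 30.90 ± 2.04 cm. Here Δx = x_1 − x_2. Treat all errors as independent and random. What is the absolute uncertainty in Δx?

4.65 cm

Absolute uncertainties add in quadrature for a linear combination:
  (δx_1)² = 17.5;  (δx_2)² = 4.16
δΔx = √(21.6) = 4.65 cm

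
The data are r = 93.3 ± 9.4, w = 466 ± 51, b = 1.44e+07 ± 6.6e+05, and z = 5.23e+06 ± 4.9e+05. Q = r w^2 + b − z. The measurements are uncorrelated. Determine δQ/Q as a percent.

Let p = r·w^2 = 2.03e+07. δp/p = √((1·δr/r)² + (2·δw/w)²) = √(0.0102 + 0.0479) = 0.241, so δp = 4.88e+06.
Q = p + b − z: δQ = √(δp² + δb² + δz²) = √(2.38e+13 + 4.36e+11 + 2.4e+11) = 4.95e+06
Q = 2.94e+07, so δQ/Q = 4.95e+06/2.94e+07 = 0.168.

16.8%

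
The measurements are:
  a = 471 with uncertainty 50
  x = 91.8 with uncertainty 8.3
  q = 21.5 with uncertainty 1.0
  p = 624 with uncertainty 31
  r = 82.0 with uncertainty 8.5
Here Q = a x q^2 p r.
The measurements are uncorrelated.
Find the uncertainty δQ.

Products/powers → add relative errors in quadrature, weighted by exponent:
  (1·δa/a)² = (1×0.106)² = 0.0113;  (1·δx/x)² = (1×0.0904)² = 0.00817;  (2·δq/q)² = (2×0.0465)² = 0.00865;  (1·δp/p)² = (1×0.0497)² = 0.00247;  (1·δr/r)² = (1×0.104)² = 0.0107
δQ/Q = √(0.0413) = 0.203
Q = 1.02e+12, so δQ = 0.203 × 1.02e+12 = 2.08e+11.

2.08e+11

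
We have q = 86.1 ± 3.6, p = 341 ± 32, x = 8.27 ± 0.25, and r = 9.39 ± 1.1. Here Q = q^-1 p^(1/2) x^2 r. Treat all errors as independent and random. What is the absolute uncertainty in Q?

Each factor contributes (exponent × relative error)² to (δQ/Q)²:
  (-1·δq/q)² = (-1×0.0418)² = 0.00175;  (½·δp/p)² = (0.5×0.0938)² = 0.00220;  (2·δx/x)² = (2×0.0302)² = 0.00366;  (1·δr/r)² = (1×0.117)² = 0.0137
δQ/Q = √(0.0213) = 0.146
Q = 138, so δQ = 0.146 × 138 = 20.1.

20.1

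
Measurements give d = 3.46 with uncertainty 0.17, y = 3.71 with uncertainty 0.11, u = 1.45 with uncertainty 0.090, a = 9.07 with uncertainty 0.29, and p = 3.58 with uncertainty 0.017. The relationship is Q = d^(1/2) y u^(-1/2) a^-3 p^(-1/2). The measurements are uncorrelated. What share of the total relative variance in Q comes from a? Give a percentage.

(δQ/Q)² = (½·δd/d)² + (1·δy/y)² + (−½·δu/u)² + (-3·δa/a)² + (−½·δp/p)²
  d term: (0.5×0.0491)² = 0.000604
  y term: (1×0.0296)² = 0.000879
  u term: (-0.5×0.0621)² = 0.000963
  a term: (-3×0.0320)² = 0.00920
  p term: (-0.5×0.00475)² = 5.64e-06
Total = 0.0117. Share from a = 0.00920/0.0117 = 0.790.

79.0%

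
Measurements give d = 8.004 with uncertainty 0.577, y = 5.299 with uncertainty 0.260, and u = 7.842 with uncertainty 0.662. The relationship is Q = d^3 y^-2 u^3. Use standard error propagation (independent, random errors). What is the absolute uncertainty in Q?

3060

Since Q is a product/quotient, work with relative uncertainties:
  (3·δd/d)² = (3×0.0721)² = 0.0468;  (-2·δy/y)² = (-2×0.0491)² = 0.00963;  (3·δu/u)² = (3×0.0844)² = 0.0641
δQ/Q = √(0.121) = 0.347
Q = 8807, so δQ = 0.347 × 8807 = 3060.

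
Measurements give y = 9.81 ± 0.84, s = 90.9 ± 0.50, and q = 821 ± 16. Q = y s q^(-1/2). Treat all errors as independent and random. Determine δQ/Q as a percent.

8.64%

Q is a product of powers, so relative uncertainties combine in quadrature:
  (1·δy/y)² = (1×0.0856)² = 0.00733;  (1·δs/s)² = (1×0.00550)² = 3.03e-05;  (−½·δq/q)² = (-0.5×0.0195)² = 9.49e-05
δQ/Q = √(0.00746) = 0.0864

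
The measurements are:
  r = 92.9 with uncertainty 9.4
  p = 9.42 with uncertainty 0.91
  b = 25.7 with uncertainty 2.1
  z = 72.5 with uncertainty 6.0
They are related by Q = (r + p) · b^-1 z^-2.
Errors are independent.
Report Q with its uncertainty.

0.000757 ± 0.000156

Let u = r + p = 102. δu = √(δr² + δp²) = √(88.4 + 0.828) = 9.44, so δu/u = 0.0923.
Q is then a monomial in u, b, z:
δQ/Q = √((δu/u)² + (-1·δb/b)² + (-2·δz/z)²) = √(0.00852 + 0.00668 + 0.0274) = 0.206
Q = 0.000757, so δQ = 0.206 × 0.000757 = 0.000156.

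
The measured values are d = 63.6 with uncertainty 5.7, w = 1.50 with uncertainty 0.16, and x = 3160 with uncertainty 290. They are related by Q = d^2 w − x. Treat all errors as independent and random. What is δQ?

Let p = d^2·w = 6070. δp/p = √((2·δd/d)² + (1·δw/w)²) = √(0.0321 + 0.0114) = 0.209, so δp = 1270.
Q = p − x: δQ = √(δp² + δx²) = √(1.6e+06 + 84100) = 1300

1300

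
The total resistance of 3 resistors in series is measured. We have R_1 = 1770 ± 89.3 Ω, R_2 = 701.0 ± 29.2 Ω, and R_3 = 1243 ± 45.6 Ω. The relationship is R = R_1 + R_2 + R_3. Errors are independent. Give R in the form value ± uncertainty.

Each term contributes (cᵢ δxᵢ)² to (δR)²:
  (δR_1)² = 7970;  (δR_2)² = 853;  (δR_3)² = 2080
δR = √(10900) = 104 Ω
R = 3714 Ω.

3714 ± 104 Ω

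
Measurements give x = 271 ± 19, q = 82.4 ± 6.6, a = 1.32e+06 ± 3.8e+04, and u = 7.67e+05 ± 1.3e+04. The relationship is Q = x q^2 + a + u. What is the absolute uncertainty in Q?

3.24e+05

Let p = x·q^2 = 1.84e+06. δp/p = √((1·δx/x)² + (2·δq/q)²) = √(0.00492 + 0.0257) = 0.175, so δp = 3.22e+05.
Q = p + a + u: δQ = √(δp² + δa² + δu²) = √(1.04e+11 + 1.44e+09 + 1.69e+08) = 3.24e+05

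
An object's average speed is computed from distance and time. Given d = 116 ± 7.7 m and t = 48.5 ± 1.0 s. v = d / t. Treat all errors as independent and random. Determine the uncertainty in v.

Each factor contributes (exponent × relative error)² to (δv/v)²:
  (1·δd/d)² = (1×0.0664)² = 0.00441;  (-1·δt/t)² = (-1×0.0206)² = 0.000425
δv/v = √(0.00483) = 0.0695
v = 2.39 m/s, so δv = 0.0695 × 2.39 = 0.166 m/s.

0.166 m/s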